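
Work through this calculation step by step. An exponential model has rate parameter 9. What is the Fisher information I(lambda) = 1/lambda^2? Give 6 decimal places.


Fisher information for exponential: I(lambda) = 1/lambda^2.
lambda = 9, lambda^2 = 81.
I = 1/81 = 0.012346

0.012346


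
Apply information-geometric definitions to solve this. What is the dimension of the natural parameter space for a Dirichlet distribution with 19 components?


Exponential family dimension calculation:
Dirichlet with 19 components has 19 natural parameters.

19


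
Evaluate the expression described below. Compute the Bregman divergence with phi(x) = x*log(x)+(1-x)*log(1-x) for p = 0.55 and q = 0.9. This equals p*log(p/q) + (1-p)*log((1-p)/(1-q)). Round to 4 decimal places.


Bregman divergence with negative entropy generator:
D = p*log(p/q) + (1-p)*log((1-p)/(1-q)).
p = 0.55, q = 0.9.
p*log(p/q) = 0.55*log(0.55/0.9) = -0.270862.
(1-p)*log((1-p)/(1-q)) = 0.45*log(0.45/0.1) = 0.676835.
D = -0.270862 + 0.676835 = 0.4060

0.4060


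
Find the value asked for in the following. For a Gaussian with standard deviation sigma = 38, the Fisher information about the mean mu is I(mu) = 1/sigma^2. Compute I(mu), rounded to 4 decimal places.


The Fisher information for the mean of a normal distribution is I(mu) = 1/sigma^2.
sigma = 38, so sigma^2 = 1444.
I(mu) = 1/1444 = 0.0007

0.0007


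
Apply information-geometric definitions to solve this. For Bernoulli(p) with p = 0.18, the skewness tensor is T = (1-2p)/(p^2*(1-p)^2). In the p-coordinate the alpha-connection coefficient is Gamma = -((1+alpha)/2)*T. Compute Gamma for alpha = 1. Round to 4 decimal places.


Skewness (Amari-Chentsov) tensor: T = (1-2p)/(p^2*(1-p)^2).
p = 0.18, 1-2p = 0.64, p^2 = 0.0324, (1-p)^2 = 0.6724.
T = 0.64/(0.0324 * 0.6724) = 29.376988.
In the p-coordinate, Gamma^(alpha) = Gamma^(0) - (alpha/2)*T with Gamma^(0) = (1/2)*g'(p) = -T/2,
so Gamma^(alpha) = -((1+alpha)/2)*T.
alpha = 1, -(1+alpha)/2 = -1.0.
Gamma = -1.0 * 29.376988 = -29.3770

-29.3770


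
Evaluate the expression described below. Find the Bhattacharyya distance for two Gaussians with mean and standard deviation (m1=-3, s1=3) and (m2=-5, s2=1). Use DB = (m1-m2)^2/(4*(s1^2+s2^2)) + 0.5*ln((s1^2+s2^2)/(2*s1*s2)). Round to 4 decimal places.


Bhattacharyya distance between two Gaussians:
DB = (m1-m2)^2/(4*(s1^2+s2^2)) + (1/2)*ln((s1^2+s2^2)/(2*s1*s2)).
(m1-m2)^2 = (2)^2 = 4.
s1^2+s2^2 = 9 + 1 = 10.
term1 = 4/40 = 0.1.
term2 = 0.5*ln(10/6.0) = 0.255413.
DB = 0.1 + 0.255413 = 0.3554

0.3554


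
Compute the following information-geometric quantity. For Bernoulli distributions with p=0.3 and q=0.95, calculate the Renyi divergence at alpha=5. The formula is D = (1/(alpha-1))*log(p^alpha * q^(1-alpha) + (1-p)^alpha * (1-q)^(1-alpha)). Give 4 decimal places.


Renyi divergence of order alpha between Bernoulli distributions:
D = (1/(alpha-1))*log(p^alpha * q^(1-alpha) + (1-p)^alpha * (1-q)^(1-alpha)).
alpha = 5, p = 0.3, q = 0.95.
p^alpha * q^(1-alpha) = 0.3^5 * 0.95^-4 = 0.002983.
(1-p)^alpha * (1-q)^(1-alpha) = 0.7^5 * 0.05^-4 = 26891.2.
sum = 0.002983 + 26891.2 = 26891.202983.
D = (1/4)*log(26891.202983) = 2.5499

2.5499


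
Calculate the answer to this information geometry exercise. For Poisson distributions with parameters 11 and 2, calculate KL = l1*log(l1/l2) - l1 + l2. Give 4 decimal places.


KL divergence for Poisson:
KL = l1*log(l1/l2) - l1 + l2.
l1 = 11, l2 = 2.
log(11/2) = 1.704748.
l1*log(l1/l2) = 11 * 1.704748 = 18.752229.
KL = 18.752229 - 11 + 2 = 9.7522

9.7522


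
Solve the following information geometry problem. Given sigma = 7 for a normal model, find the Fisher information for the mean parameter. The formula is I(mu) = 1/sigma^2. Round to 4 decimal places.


The Fisher information for the mean of a normal distribution is I(mu) = 1/sigma^2.
sigma = 7, so sigma^2 = 49.
I(mu) = 1/49 = 0.0204

0.0204


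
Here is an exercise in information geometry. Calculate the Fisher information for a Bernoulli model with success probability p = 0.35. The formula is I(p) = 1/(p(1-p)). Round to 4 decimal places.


For Bernoulli(p), Fisher information is I(p) = 1/(p*(1-p)).
p = 0.35, 1-p = 0.65.
p*(1-p) = 0.2275.
I(p) = 1/0.2275 = 4.3956

4.3956


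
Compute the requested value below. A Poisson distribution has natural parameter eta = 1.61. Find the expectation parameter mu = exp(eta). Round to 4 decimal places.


Expectation parameter for Poisson exponential family:
mu = exp(eta).
eta = 1.61.
mu = exp(1.61) = 5.0028

5.0028


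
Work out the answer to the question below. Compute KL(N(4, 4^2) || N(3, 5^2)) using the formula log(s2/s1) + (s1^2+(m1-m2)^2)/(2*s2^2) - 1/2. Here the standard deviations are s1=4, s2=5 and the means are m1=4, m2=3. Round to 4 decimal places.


KL divergence between normal distributions:
KL = log(s2/s1) + (s1^2 + (m1-m2)^2)/(2*s2^2) - 1/2.
log(5/4) = 0.223144.
(4^2 + (4-3)^2)/(2*5^2) = (16 + 1)/50 = 0.34.
KL = 0.223144 + 0.34 - 0.5 = 0.0631

0.0631


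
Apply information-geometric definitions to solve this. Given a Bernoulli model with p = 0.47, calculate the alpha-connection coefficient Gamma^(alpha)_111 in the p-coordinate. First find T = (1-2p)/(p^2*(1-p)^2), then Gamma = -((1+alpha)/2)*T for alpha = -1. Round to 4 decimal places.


Skewness (Amari-Chentsov) tensor: T = (1-2p)/(p^2*(1-p)^2).
p = 0.47, 1-2p = 0.06, p^2 = 0.2209, (1-p)^2 = 0.2809.
T = 0.06/(0.2209 * 0.2809) = 0.96695.
In the p-coordinate, Gamma^(alpha) = Gamma^(0) - (alpha/2)*T with Gamma^(0) = (1/2)*g'(p) = -T/2,
so Gamma^(alpha) = -((1+alpha)/2)*T.
alpha = -1, -(1+alpha)/2 = 0.0.
Gamma = 0.0 * 0.96695 = 0.0000

0.0000


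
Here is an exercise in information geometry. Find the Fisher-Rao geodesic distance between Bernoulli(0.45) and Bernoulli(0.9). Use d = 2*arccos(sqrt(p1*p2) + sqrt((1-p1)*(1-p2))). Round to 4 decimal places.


Geodesic distance on Bernoulli manifold:
d(p1,p2) = 2*arccos(sqrt(p1*p2) + sqrt((1-p1)*(1-p2))).
sqrt(p1*p2) = sqrt(0.45*0.9) = 0.636396.
sqrt((1-p1)*(1-p2)) = sqrt(0.55*0.1) = 0.234521.
arg = 0.636396 + 0.234521 = 0.870917.
d = 2*arccos(0.870917) = 1.0275

1.0275


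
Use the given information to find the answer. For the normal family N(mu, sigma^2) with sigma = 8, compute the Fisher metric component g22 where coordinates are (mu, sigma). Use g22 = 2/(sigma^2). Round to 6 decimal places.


For the 2-parameter normal family, the Fisher metric has:
  g11 = 1/sigma^2, g22 = 2/sigma^2.
sigma = 8, sigma^2 = 64.
g22 = 0.031250

0.031250


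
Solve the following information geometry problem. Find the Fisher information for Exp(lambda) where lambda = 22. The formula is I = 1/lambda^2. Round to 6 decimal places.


Fisher information for exponential: I(lambda) = 1/lambda^2.
lambda = 22, lambda^2 = 484.
I = 1/484 = 0.002066

0.002066


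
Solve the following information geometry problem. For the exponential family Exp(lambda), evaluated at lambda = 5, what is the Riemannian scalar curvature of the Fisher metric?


This family has a single free parameter, so its statistical manifold
is 1-dimensional. The Riemann curvature tensor of any 1-dimensional
Riemannian manifold vanishes identically, so R = 0.

0


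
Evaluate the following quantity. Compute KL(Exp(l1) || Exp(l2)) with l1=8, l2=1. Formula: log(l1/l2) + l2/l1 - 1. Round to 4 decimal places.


KL divergence for exponential family:
KL = log(l1/l2) + l2/l1 - 1.
log(8/1) = 2.079442.
1/8 = 0.125.
KL = 2.079442 + 0.125 - 1 = 1.2044

1.2044


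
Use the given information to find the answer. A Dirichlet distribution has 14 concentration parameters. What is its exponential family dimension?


Exponential family dimension calculation:
Dirichlet with 14 components has 14 natural parameters.

14


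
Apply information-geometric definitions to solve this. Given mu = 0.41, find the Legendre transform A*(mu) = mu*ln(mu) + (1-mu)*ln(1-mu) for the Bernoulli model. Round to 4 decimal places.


Legendre transform for Bernoulli:
A*(mu) = mu*log(mu) + (1-mu)*log(1-mu).
mu = 0.41, 1-mu = 0.59.
mu*log(mu) = 0.41*log(0.41) = -0.365555.
(1-mu)*log(1-mu) = 0.59*log(0.59) = -0.311303.
A* = -0.365555 + -0.311303 = -0.6769

-0.6769


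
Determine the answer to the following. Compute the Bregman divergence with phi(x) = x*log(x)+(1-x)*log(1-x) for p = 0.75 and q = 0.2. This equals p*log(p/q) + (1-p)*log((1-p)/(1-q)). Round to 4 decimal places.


Bregman divergence with negative entropy generator:
D = p*log(p/q) + (1-p)*log((1-p)/(1-q)).
p = 0.75, q = 0.2.
p*log(p/q) = 0.75*log(0.75/0.2) = 0.991317.
(1-p)*log((1-p)/(1-q)) = 0.25*log(0.25/0.8) = -0.290788.
D = 0.991317 + -0.290788 = 0.7005

0.7005


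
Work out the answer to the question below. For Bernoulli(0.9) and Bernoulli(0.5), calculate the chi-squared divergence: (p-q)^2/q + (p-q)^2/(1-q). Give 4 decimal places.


Chi-squared divergence between Bernoulli distributions:
chi^2 = (p-q)^2/q + (p-q)^2/(1-q).
p = 0.9, q = 0.5, p-q = 0.4.
(p-q)^2 = 0.16.
term1 = 0.16/0.5 = 0.32.
term2 = 0.16/0.5 = 0.32.
chi^2 = 0.32 + 0.32 = 0.6400

0.6400


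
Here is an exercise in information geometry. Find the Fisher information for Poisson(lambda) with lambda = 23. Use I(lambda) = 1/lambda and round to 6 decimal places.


Fisher information for Poisson: I(lambda) = 1/lambda.
lambda = 23.
I(lambda) = 1/23 = 0.043478

0.043478


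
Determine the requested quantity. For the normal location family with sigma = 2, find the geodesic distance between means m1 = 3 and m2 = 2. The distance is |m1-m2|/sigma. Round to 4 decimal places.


On the fixed-variance normal subfamily, geodesic distance = |m1-m2|/sigma.
|3 - 2| = 1.
sigma = 2.
d = 1/2 = 0.5000

0.5000


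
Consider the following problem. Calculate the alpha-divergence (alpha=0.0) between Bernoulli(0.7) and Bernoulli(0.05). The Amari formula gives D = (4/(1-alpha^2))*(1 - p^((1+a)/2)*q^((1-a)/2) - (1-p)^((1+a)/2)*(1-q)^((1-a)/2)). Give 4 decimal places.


Amari alpha-divergence:
D = (4/(1-alpha^2))*(1 - p^((1+a)/2)*q^((1-a)/2) - (1-p)^((1+a)/2)*(1-q)^((1-a)/2)).
alpha = 0.0, p = 0.7, q = 0.05.
e1 = (1+alpha)/2 = 0.5, e2 = (1-alpha)/2 = 0.5.
t1 = p^e1 * q^e2 = 0.7^0.5 * 0.05^0.5 = 0.187083.
t2 = (1-p)^e1 * (1-q)^e2 = 0.3^0.5 * 0.95^0.5 = 0.533854.
4/(1-alpha^2) = 4.0.
D = 4.0*(1 - 0.187083 - 0.533854) = 1.1163

1.1163


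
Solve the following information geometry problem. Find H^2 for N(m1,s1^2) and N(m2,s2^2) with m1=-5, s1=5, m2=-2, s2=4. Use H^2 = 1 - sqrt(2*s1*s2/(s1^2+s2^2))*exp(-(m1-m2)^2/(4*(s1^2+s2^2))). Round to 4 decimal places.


Squared Hellinger distance for Gaussians:
H^2 = 1 - sqrt(2*s1*s2/(s1^2+s2^2)) * exp(-(m1-m2)^2/(4*(s1^2+s2^2))).
s1^2 = 25, s2^2 = 16, s1^2+s2^2 = 41.
sqrt(2*5*4/(41)) = 0.98773.
(m1-m2)^2 = (-3)^2 = 9.
exp(-9/(4*41)) = exp(-0.054878) = 0.946601.
H^2 = 1 - 0.98773*0.946601 = 0.0650

0.0650


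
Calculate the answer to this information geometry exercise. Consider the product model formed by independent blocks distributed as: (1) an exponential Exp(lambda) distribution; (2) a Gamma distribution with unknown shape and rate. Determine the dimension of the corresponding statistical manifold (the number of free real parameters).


The dimension of a statistical manifold equals the number of free
(independent) real parameters of the model. For a product of independent
blocks the parameter counts add.
- exponential (lambda): 1.
- Gamma (shape, rate): 2.
Total = 1 + 2 = 3.
Dimension = 3

3


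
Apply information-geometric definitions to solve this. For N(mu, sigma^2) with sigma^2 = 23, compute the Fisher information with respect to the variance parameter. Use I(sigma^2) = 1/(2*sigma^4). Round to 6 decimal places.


Fisher information for variance: I(sigma^2) = 1/(2*sigma^4).
sigma^2 = 23, so sigma^4 = 529.
I = 1/(2*529) = 1/1058 = 0.000945

0.000945


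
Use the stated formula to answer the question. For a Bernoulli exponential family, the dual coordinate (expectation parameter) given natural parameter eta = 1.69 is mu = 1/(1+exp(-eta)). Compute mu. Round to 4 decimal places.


Dual coordinate (expectation parameter) for Bernoulli:
mu = 1/(1+exp(-eta)).
eta = 1.69.
exp(-eta) = exp(-1.69) = 0.18452.
mu = 1/(1+0.18452) = 0.8442

0.8442


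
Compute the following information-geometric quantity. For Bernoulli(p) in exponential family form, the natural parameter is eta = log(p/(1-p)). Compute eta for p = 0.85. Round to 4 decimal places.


Natural parameter for Bernoulli: eta = log(p/(1-p)).
p = 0.85, 1-p = 0.15.
p/(1-p) = 5.666667.
eta = log(5.666667) = 1.7346

1.7346


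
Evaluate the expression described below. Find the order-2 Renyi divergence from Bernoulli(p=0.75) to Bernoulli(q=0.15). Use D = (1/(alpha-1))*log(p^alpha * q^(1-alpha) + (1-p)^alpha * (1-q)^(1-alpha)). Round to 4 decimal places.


Renyi divergence of order alpha between Bernoulli distributions:
D = (1/(alpha-1))*log(p^alpha * q^(1-alpha) + (1-p)^alpha * (1-q)^(1-alpha)).
alpha = 2, p = 0.75, q = 0.15.
p^alpha * q^(1-alpha) = 0.75^2 * 0.15^-1 = 3.75.
(1-p)^alpha * (1-q)^(1-alpha) = 0.25^2 * 0.85^-1 = 0.073529.
sum = 3.75 + 0.073529 = 3.823529.
D = (1/1)*log(3.823529) = 1.3412

1.3412


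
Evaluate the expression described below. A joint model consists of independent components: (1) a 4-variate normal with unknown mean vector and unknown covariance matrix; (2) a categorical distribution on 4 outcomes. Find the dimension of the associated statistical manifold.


The dimension of a statistical manifold equals the number of free
(independent) real parameters of the model. For a product of independent
blocks the parameter counts add.
- 4-variate normal: 4 (mean) + 4*5/2 = 10 (symmetric covariance) = 14.
- categorical on 4 outcomes (probabilities sum to 1): 4-1 = 3.
Total = 14 + 3 = 17.
Dimension = 17

17


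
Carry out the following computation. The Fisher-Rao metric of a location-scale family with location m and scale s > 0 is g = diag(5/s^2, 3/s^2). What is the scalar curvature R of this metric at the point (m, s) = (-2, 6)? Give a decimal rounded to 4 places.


The metric has the form g = (A dm^2 + B ds^2)/s^2 with A = 5, B = 3.
Substitute u = sqrt(A/B)*m: g = B*(du^2 + ds^2)/s^2, i.e. B times the
Poincare upper half-plane metric, which has constant Gaussian curvature -1.
Scaling a 2D metric by a constant c divides the Gaussian curvature by c,
so K = -1/B = -1/(3) = -0.3333 everywhere (the point (m, s) = (-2, 6) is irrelevant:
the curvature is constant).
Scalar curvature in dimension 2: R = 2K = -2/(3) = -0.6667.

-0.6667


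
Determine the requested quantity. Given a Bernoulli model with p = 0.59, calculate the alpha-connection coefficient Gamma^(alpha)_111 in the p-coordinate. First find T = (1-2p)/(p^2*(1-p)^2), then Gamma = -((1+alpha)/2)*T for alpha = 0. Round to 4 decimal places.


Skewness (Amari-Chentsov) tensor: T = (1-2p)/(p^2*(1-p)^2).
p = 0.59, 1-2p = -0.18, p^2 = 0.3481, (1-p)^2 = 0.1681.
T = -0.18/(0.3481 * 0.1681) = -3.076102.
In the p-coordinate, Gamma^(alpha) = Gamma^(0) - (alpha/2)*T with Gamma^(0) = (1/2)*g'(p) = -T/2,
so Gamma^(alpha) = -((1+alpha)/2)*T.
alpha = 0, -(1+alpha)/2 = -0.5.
Gamma = -0.5 * -3.076102 = 1.5381

1.5381


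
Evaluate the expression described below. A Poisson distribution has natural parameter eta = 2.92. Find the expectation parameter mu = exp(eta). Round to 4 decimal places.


Expectation parameter for Poisson exponential family:
mu = exp(eta).
eta = 2.92.
mu = exp(2.92) = 18.5413

18.5413


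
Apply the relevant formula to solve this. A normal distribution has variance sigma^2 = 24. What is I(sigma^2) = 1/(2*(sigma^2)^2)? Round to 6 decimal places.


Fisher information for variance: I(sigma^2) = 1/(2*sigma^4).
sigma^2 = 24, so sigma^4 = 576.
I = 1/(2*576) = 1/1152 = 0.000868

0.000868


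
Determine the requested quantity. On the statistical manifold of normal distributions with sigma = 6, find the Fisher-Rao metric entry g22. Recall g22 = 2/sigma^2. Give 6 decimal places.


For the 2-parameter normal family, the Fisher metric has:
  g11 = 1/sigma^2, g22 = 2/sigma^2.
sigma = 6, sigma^2 = 36.
g22 = 0.055556

0.055556


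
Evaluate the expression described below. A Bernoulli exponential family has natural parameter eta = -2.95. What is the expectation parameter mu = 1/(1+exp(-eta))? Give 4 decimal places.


Dual coordinate (expectation parameter) for Bernoulli:
mu = 1/(1+exp(-eta)).
eta = -2.95.
exp(-eta) = exp(2.95) = 19.105954.
mu = 1/(1+19.105954) = 0.0497

0.0497


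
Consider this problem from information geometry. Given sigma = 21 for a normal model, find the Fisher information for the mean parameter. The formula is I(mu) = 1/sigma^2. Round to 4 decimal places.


The Fisher information for the mean of a normal distribution is I(mu) = 1/sigma^2.
sigma = 21, so sigma^2 = 441.
I(mu) = 1/441 = 0.0023

0.0023


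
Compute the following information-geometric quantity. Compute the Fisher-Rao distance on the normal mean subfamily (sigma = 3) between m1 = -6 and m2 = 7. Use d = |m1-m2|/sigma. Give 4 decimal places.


On the fixed-variance normal subfamily, geodesic distance = |m1-m2|/sigma.
|-6 - 7| = 13.
sigma = 3.
d = 13/3 = 4.3333

4.3333


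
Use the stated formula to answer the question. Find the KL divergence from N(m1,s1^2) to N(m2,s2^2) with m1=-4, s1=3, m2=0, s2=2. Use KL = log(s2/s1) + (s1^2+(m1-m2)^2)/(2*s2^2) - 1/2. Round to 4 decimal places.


KL divergence between normal distributions:
KL = log(s2/s1) + (s1^2 + (m1-m2)^2)/(2*s2^2) - 1/2.
log(2/3) = -0.405465.
(3^2 + (-4-0)^2)/(2*2^2) = (9 + 16)/8 = 3.125.
KL = -0.405465 + 3.125 - 0.5 = 2.2195

2.2195


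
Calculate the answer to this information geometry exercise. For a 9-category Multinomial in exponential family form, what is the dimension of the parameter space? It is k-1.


Exponential family dimension calculation:
For Multinomial with k=9 categories, dim = k-1 = 8.

8


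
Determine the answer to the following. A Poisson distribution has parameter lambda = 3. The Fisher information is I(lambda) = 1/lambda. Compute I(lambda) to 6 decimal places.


Fisher information for Poisson: I(lambda) = 1/lambda.
lambda = 3.
I(lambda) = 1/3 = 0.333333

0.333333


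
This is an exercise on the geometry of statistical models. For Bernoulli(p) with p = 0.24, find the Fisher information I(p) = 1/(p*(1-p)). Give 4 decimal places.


For Bernoulli(p), Fisher information is I(p) = 1/(p*(1-p)).
p = 0.24, 1-p = 0.76.
p*(1-p) = 0.1824.
I(p) = 1/0.1824 = 5.4825

5.4825


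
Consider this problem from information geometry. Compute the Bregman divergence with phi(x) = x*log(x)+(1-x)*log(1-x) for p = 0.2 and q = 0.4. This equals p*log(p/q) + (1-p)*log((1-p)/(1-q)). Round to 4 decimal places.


Bregman divergence with negative entropy generator:
D = p*log(p/q) + (1-p)*log((1-p)/(1-q)).
p = 0.2, q = 0.4.
p*log(p/q) = 0.2*log(0.2/0.4) = -0.138629.
(1-p)*log((1-p)/(1-q)) = 0.8*log(0.8/0.6) = 0.230146.
D = -0.138629 + 0.230146 = 0.0915

0.0915


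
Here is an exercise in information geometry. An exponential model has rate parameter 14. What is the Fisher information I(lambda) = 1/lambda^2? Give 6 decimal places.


Fisher information for exponential: I(lambda) = 1/lambda^2.
lambda = 14, lambda^2 = 196.
I = 1/196 = 0.005102

0.005102


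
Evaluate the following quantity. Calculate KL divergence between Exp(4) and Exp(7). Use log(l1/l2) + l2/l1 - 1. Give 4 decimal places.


KL divergence for exponential family:
KL = log(l1/l2) + l2/l1 - 1.
log(4/7) = -0.559616.
7/4 = 1.75.
KL = -0.559616 + 1.75 - 1 = 0.1904

0.1904


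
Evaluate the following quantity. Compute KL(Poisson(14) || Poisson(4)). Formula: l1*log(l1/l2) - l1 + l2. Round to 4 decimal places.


KL divergence for Poisson:
KL = l1*log(l1/l2) - l1 + l2.
l1 = 14, l2 = 4.
log(14/4) = 1.252763.
l1*log(l1/l2) = 14 * 1.252763 = 17.538682.
KL = 17.538682 - 14 + 4 = 7.5387

7.5387


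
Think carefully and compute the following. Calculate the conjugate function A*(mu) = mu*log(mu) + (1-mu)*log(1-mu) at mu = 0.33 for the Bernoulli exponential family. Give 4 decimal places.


Legendre transform for Bernoulli:
A*(mu) = mu*log(mu) + (1-mu)*log(1-mu).
mu = 0.33, 1-mu = 0.67.
mu*log(mu) = 0.33*log(0.33) = -0.365859.
(1-mu)*log(1-mu) = 0.67*log(0.67) = -0.26832.
A* = -0.365859 + -0.26832 = -0.6342

-0.6342


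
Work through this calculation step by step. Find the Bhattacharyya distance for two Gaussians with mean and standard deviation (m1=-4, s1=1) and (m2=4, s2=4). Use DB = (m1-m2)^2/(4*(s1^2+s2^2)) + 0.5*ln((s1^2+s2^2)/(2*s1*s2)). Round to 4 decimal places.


Bhattacharyya distance between two Gaussians:
DB = (m1-m2)^2/(4*(s1^2+s2^2)) + (1/2)*ln((s1^2+s2^2)/(2*s1*s2)).
(m1-m2)^2 = (-8)^2 = 64.
s1^2+s2^2 = 1 + 16 = 17.
term1 = 64/68 = 0.941176.
term2 = 0.5*ln(17/8.0) = 0.376886.
DB = 0.941176 + 0.376886 = 1.3181

1.3181


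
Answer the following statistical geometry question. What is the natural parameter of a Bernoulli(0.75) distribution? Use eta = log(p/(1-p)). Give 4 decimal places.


Natural parameter for Bernoulli: eta = log(p/(1-p)).
p = 0.75, 1-p = 0.25.
p/(1-p) = 3.0.
eta = log(3.0) = 1.0986

1.0986


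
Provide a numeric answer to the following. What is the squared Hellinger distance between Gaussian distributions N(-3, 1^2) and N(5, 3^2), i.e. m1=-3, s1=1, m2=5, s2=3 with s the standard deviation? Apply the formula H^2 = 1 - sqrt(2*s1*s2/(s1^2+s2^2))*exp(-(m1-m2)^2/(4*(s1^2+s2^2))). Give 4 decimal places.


Squared Hellinger distance for Gaussians:
H^2 = 1 - sqrt(2*s1*s2/(s1^2+s2^2)) * exp(-(m1-m2)^2/(4*(s1^2+s2^2))).
s1^2 = 1, s2^2 = 9, s1^2+s2^2 = 10.
sqrt(2*1*3/(10)) = 0.774597.
(m1-m2)^2 = (-8)^2 = 64.
exp(-64/(4*10)) = exp(-1.6) = 0.201897.
H^2 = 1 - 0.774597*0.201897 = 0.8436

0.8436


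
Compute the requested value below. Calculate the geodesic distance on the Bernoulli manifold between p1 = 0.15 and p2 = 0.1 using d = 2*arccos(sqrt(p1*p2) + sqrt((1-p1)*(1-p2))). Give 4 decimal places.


Geodesic distance on Bernoulli manifold:
d(p1,p2) = 2*arccos(sqrt(p1*p2) + sqrt((1-p1)*(1-p2))).
sqrt(p1*p2) = sqrt(0.15*0.1) = 0.122474.
sqrt((1-p1)*(1-p2)) = sqrt(0.85*0.9) = 0.874643.
arg = 0.122474 + 0.874643 = 0.997117.
d = 2*arccos(0.997117) = 0.1519

0.1519


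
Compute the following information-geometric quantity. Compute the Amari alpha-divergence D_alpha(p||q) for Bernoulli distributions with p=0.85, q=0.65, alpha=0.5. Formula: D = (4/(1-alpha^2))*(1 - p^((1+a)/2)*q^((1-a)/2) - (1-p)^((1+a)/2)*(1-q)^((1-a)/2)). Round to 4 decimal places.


Amari alpha-divergence:
D = (4/(1-alpha^2))*(1 - p^((1+a)/2)*q^((1-a)/2) - (1-p)^((1+a)/2)*(1-q)^((1-a)/2)).
alpha = 0.5, p = 0.85, q = 0.65.
e1 = (1+alpha)/2 = 0.75, e2 = (1-alpha)/2 = 0.25.
t1 = p^e1 * q^e2 = 0.85^0.75 * 0.65^0.25 = 0.794863.
t2 = (1-p)^e1 * (1-q)^e2 = 0.15^0.75 * 0.35^0.25 = 0.18539.
4/(1-alpha^2) = 5.333333.
D = 5.333333*(1 - 0.794863 - 0.18539) = 0.1053

0.1053


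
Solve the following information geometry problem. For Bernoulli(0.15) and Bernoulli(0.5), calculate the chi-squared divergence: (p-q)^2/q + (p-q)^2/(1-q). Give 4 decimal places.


Chi-squared divergence between Bernoulli distributions:
chi^2 = (p-q)^2/q + (p-q)^2/(1-q).
p = 0.15, q = 0.5, p-q = -0.35.
(p-q)^2 = 0.1225.
term1 = 0.1225/0.5 = 0.245.
term2 = 0.1225/0.5 = 0.245.
chi^2 = 0.245 + 0.245 = 0.4900

0.4900


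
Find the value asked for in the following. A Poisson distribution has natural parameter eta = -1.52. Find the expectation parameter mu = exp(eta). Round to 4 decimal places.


Expectation parameter for Poisson exponential family:
mu = exp(eta).
eta = -1.52.
mu = exp(-1.52) = 0.2187

0.2187


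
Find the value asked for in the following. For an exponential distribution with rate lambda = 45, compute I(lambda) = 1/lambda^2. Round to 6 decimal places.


Fisher information for exponential: I(lambda) = 1/lambda^2.
lambda = 45, lambda^2 = 2025.
I = 1/2025 = 0.000494

0.000494


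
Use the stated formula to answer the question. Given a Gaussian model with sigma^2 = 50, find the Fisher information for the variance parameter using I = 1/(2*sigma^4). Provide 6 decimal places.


Fisher information for variance: I(sigma^2) = 1/(2*sigma^4).
sigma^2 = 50, so sigma^4 = 2500.
I = 1/(2*2500) = 1/5000 = 0.000200

0.000200


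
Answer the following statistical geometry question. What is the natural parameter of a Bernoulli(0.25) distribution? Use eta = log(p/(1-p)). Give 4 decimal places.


Natural parameter for Bernoulli: eta = log(p/(1-p)).
p = 0.25, 1-p = 0.75.
p/(1-p) = 0.333333.
eta = log(0.333333) = -1.0986

-1.0986


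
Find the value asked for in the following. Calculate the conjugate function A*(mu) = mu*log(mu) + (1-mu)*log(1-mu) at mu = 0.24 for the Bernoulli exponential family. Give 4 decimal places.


Legendre transform for Bernoulli:
A*(mu) = mu*log(mu) + (1-mu)*log(1-mu).
mu = 0.24, 1-mu = 0.76.
mu*log(mu) = 0.24*log(0.24) = -0.342508.
(1-mu)*log(1-mu) = 0.76*log(0.76) = -0.208572.
A* = -0.342508 + -0.208572 = -0.5511

-0.5511


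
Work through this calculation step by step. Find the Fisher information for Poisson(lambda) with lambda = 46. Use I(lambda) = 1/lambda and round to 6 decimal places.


Fisher information for Poisson: I(lambda) = 1/lambda.
lambda = 46.
I(lambda) = 1/46 = 0.021739

0.021739


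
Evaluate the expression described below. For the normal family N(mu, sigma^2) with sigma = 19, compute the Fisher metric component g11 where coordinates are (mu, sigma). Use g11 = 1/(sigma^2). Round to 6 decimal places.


For the 2-parameter normal family, the Fisher metric has:
  g11 = 1/sigma^2, g22 = 2/sigma^2.
sigma = 19, sigma^2 = 361.
g11 = 0.002770

0.002770


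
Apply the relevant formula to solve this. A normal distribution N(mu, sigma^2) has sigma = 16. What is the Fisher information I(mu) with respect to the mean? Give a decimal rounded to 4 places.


The Fisher information for the mean of a normal distribution is I(mu) = 1/sigma^2.
sigma = 16, so sigma^2 = 256.
I(mu) = 1/256 = 0.0039

0.0039


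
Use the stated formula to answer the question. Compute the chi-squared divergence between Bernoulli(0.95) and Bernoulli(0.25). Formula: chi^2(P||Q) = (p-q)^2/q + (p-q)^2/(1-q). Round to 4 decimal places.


Chi-squared divergence between Bernoulli distributions:
chi^2 = (p-q)^2/q + (p-q)^2/(1-q).
p = 0.95, q = 0.25, p-q = 0.7.
(p-q)^2 = 0.49.
term1 = 0.49/0.25 = 1.96.
term2 = 0.49/0.75 = 0.653333.
chi^2 = 1.96 + 0.653333 = 2.6133

2.6133


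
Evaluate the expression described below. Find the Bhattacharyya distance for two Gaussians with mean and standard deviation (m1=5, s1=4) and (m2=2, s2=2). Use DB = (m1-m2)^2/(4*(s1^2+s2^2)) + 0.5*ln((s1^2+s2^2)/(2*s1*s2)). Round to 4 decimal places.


Bhattacharyya distance between two Gaussians:
DB = (m1-m2)^2/(4*(s1^2+s2^2)) + (1/2)*ln((s1^2+s2^2)/(2*s1*s2)).
(m1-m2)^2 = (3)^2 = 9.
s1^2+s2^2 = 16 + 4 = 20.
term1 = 9/80 = 0.1125.
term2 = 0.5*ln(20/16.0) = 0.111572.
DB = 0.1125 + 0.111572 = 0.2241

0.2241


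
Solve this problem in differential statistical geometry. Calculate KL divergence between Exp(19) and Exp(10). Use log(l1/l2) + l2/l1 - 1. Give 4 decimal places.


KL divergence for exponential family:
KL = log(l1/l2) + l2/l1 - 1.
log(19/10) = 0.641854.
10/19 = 0.526316.
KL = 0.641854 + 0.526316 - 1 = 0.1682

0.1682


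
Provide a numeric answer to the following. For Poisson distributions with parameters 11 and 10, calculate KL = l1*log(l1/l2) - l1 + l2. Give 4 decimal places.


KL divergence for Poisson:
KL = l1*log(l1/l2) - l1 + l2.
l1 = 11, l2 = 10.
log(11/10) = 0.09531.
l1*log(l1/l2) = 11 * 0.09531 = 1.048412.
KL = 1.048412 - 11 + 10 = 0.0484

0.0484


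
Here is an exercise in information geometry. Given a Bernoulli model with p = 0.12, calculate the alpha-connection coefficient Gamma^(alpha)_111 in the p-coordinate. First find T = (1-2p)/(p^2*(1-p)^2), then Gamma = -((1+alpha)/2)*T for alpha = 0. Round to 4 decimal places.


Skewness (Amari-Chentsov) tensor: T = (1-2p)/(p^2*(1-p)^2).
p = 0.12, 1-2p = 0.76, p^2 = 0.0144, (1-p)^2 = 0.7744.
T = 0.76/(0.0144 * 0.7744) = 68.153122.
In the p-coordinate, Gamma^(alpha) = Gamma^(0) - (alpha/2)*T with Gamma^(0) = (1/2)*g'(p) = -T/2,
so Gamma^(alpha) = -((1+alpha)/2)*T.
alpha = 0, -(1+alpha)/2 = -0.5.
Gamma = -0.5 * 68.153122 = -34.0766

-34.0766


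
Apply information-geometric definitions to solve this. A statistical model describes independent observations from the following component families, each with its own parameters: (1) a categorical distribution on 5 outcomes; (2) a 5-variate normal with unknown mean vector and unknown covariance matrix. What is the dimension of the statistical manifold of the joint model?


The dimension of a statistical manifold equals the number of free
(independent) real parameters of the model. For a product of independent
blocks the parameter counts add.
- categorical on 5 outcomes (probabilities sum to 1): 5-1 = 4.
- 5-variate normal: 5 (mean) + 5*6/2 = 15 (symmetric covariance) = 20.
Total = 4 + 20 = 24.
Dimension = 24

24


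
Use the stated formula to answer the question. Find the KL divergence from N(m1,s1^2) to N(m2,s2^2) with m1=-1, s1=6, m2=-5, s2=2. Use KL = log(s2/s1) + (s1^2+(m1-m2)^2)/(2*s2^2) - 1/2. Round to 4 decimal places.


KL divergence between normal distributions:
KL = log(s2/s1) + (s1^2 + (m1-m2)^2)/(2*s2^2) - 1/2.
log(2/6) = -1.098612.
(6^2 + (-1--5)^2)/(2*2^2) = (36 + 16)/8 = 6.5.
KL = -1.098612 + 6.5 - 0.5 = 4.9014

4.9014


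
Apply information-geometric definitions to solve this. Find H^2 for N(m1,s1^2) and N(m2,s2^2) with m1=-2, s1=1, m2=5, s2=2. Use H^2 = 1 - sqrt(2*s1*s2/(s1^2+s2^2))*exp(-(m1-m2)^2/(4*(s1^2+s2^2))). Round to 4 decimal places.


Squared Hellinger distance for Gaussians:
H^2 = 1 - sqrt(2*s1*s2/(s1^2+s2^2)) * exp(-(m1-m2)^2/(4*(s1^2+s2^2))).
s1^2 = 1, s2^2 = 4, s1^2+s2^2 = 5.
sqrt(2*1*2/(5)) = 0.894427.
(m1-m2)^2 = (-7)^2 = 49.
exp(-49/(4*5)) = exp(-2.45) = 0.086294.
H^2 = 1 - 0.894427*0.086294 = 0.9228

0.9228


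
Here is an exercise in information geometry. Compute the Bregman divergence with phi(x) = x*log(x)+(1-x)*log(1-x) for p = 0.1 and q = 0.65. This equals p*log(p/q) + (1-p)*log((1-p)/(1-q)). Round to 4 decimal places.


Bregman divergence with negative entropy generator:
D = p*log(p/q) + (1-p)*log((1-p)/(1-q)).
p = 0.1, q = 0.65.
p*log(p/q) = 0.1*log(0.1/0.65) = -0.18718.
(1-p)*log((1-p)/(1-q)) = 0.9*log(0.9/0.35) = 0.850015.
D = -0.18718 + 0.850015 = 0.6628

0.6628


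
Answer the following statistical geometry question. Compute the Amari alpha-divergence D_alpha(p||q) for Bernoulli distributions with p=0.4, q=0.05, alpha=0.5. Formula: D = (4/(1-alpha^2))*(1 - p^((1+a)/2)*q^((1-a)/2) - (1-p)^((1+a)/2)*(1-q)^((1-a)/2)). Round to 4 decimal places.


Amari alpha-divergence:
D = (4/(1-alpha^2))*(1 - p^((1+a)/2)*q^((1-a)/2) - (1-p)^((1+a)/2)*(1-q)^((1-a)/2)).
alpha = 0.5, p = 0.4, q = 0.05.
e1 = (1+alpha)/2 = 0.75, e2 = (1-alpha)/2 = 0.25.
t1 = p^e1 * q^e2 = 0.4^0.75 * 0.05^0.25 = 0.237841.
t2 = (1-p)^e1 * (1-q)^e2 = 0.6^0.75 * 0.95^0.25 = 0.673045.
4/(1-alpha^2) = 5.333333.
D = 5.333333*(1 - 0.237841 - 0.673045) = 0.4753

0.4753


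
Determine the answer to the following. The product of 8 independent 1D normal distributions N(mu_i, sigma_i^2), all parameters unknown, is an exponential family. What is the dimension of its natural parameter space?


Exponential family dimension calculation:
Each univariate normal has two natural parameters (mu/sigma^2 and -1/(2 sigma^2)).
With 8 independent components, dim = 2 * 8 = 16.

16


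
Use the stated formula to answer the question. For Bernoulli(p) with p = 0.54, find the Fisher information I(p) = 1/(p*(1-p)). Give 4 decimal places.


For Bernoulli(p), Fisher information is I(p) = 1/(p*(1-p)).
p = 0.54, 1-p = 0.46.
p*(1-p) = 0.2484.
I(p) = 1/0.2484 = 4.0258

4.0258


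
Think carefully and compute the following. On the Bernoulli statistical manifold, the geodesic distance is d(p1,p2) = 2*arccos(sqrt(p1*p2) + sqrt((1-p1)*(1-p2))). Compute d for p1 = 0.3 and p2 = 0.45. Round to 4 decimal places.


Geodesic distance on Bernoulli manifold:
d(p1,p2) = 2*arccos(sqrt(p1*p2) + sqrt((1-p1)*(1-p2))).
sqrt(p1*p2) = sqrt(0.3*0.45) = 0.367423.
sqrt((1-p1)*(1-p2)) = sqrt(0.7*0.55) = 0.620484.
arg = 0.367423 + 0.620484 = 0.987907.
d = 2*arccos(0.987907) = 0.3113

0.3113


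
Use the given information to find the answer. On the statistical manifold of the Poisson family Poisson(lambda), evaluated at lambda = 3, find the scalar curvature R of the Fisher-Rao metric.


This family has a single free parameter, so its statistical manifold
is 1-dimensional. The Riemann curvature tensor of any 1-dimensional
Riemannian manifold vanishes identically, so R = 0.

0


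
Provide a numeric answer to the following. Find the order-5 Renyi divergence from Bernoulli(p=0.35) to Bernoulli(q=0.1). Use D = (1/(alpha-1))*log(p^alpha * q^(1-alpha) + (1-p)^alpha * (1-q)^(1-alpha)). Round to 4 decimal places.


Renyi divergence of order alpha between Bernoulli distributions:
D = (1/(alpha-1))*log(p^alpha * q^(1-alpha) + (1-p)^alpha * (1-q)^(1-alpha)).
alpha = 5, p = 0.35, q = 0.1.
p^alpha * q^(1-alpha) = 0.35^5 * 0.1^-4 = 52.521875.
(1-p)^alpha * (1-q)^(1-alpha) = 0.65^5 * 0.9^-4 = 0.176847.
sum = 52.521875 + 0.176847 = 52.698722.
D = (1/4)*log(52.698722) = 0.9911

0.9911


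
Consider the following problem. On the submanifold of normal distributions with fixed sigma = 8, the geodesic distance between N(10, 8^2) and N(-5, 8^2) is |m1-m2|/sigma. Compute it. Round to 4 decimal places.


On the fixed-variance normal subfamily, geodesic distance = |m1-m2|/sigma.
|10 - -5| = 15.
sigma = 8.
d = 15/8 = 1.8750

1.8750


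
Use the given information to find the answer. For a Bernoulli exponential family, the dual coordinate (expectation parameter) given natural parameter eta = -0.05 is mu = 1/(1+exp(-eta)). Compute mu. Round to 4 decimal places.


Dual coordinate (expectation parameter) for Bernoulli:
mu = 1/(1+exp(-eta)).
eta = -0.05.
exp(-eta) = exp(0.05) = 1.051271.
mu = 1/(1+1.051271) = 0.4875

0.4875


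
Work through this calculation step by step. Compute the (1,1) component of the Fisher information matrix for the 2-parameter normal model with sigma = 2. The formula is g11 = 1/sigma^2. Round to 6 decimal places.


For the 2-parameter normal family, the Fisher metric has:
  g11 = 1/sigma^2, g22 = 2/sigma^2.
sigma = 2, sigma^2 = 4.
g11 = 0.250000

0.250000


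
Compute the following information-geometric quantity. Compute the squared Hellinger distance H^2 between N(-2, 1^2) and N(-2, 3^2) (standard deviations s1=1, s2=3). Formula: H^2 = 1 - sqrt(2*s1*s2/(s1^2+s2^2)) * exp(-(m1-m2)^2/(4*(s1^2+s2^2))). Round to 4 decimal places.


Squared Hellinger distance for Gaussians:
H^2 = 1 - sqrt(2*s1*s2/(s1^2+s2^2)) * exp(-(m1-m2)^2/(4*(s1^2+s2^2))).
s1^2 = 1, s2^2 = 9, s1^2+s2^2 = 10.
sqrt(2*1*3/(10)) = 0.774597.
(m1-m2)^2 = (0)^2 = 0.
exp(-0/(4*10)) = exp(0.0) = 1.0.
H^2 = 1 - 0.774597*1.0 = 0.2254

0.2254


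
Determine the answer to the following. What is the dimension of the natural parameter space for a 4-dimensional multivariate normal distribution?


Exponential family dimension calculation:
For 4-dim MVN: mean has 4 params, covariance has 4*5/2 = 10 unique entries.
Total dim = 4 + 10 = 14.

14


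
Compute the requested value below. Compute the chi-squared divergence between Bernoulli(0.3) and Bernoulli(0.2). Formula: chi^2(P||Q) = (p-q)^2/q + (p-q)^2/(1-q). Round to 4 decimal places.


Chi-squared divergence between Bernoulli distributions:
chi^2 = (p-q)^2/q + (p-q)^2/(1-q).
p = 0.3, q = 0.2, p-q = 0.1.
(p-q)^2 = 0.01.
term1 = 0.01/0.2 = 0.05.
term2 = 0.01/0.8 = 0.0125.
chi^2 = 0.05 + 0.0125 = 0.0625

0.0625


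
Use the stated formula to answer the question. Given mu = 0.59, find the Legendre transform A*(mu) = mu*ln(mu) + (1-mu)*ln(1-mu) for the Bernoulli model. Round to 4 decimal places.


Legendre transform for Bernoulli:
A*(mu) = mu*log(mu) + (1-mu)*log(1-mu).
mu = 0.59, 1-mu = 0.41.
mu*log(mu) = 0.59*log(0.59) = -0.311303.
(1-mu)*log(1-mu) = 0.41*log(0.41) = -0.365555.
A* = -0.311303 + -0.365555 = -0.6769

-0.6769


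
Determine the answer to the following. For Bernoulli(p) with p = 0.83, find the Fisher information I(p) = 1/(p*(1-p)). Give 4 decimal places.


For Bernoulli(p), Fisher information is I(p) = 1/(p*(1-p)).
p = 0.83, 1-p = 0.17.
p*(1-p) = 0.1411.
I(p) = 1/0.1411 = 7.0872

7.0872


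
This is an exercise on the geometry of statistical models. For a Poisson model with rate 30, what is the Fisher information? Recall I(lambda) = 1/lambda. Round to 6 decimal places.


Fisher information for Poisson: I(lambda) = 1/lambda.
lambda = 30.
I(lambda) = 1/30 = 0.033333

0.033333


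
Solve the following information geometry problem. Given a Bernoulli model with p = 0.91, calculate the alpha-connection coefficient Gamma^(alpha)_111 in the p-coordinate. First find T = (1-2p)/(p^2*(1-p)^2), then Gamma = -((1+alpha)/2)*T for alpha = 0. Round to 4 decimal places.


Skewness (Amari-Chentsov) tensor: T = (1-2p)/(p^2*(1-p)^2).
p = 0.91, 1-2p = -0.82, p^2 = 0.8281, (1-p)^2 = 0.0081.
T = -0.82/(0.8281 * 0.0081) = -122.249206.
In the p-coordinate, Gamma^(alpha) = Gamma^(0) - (alpha/2)*T with Gamma^(0) = (1/2)*g'(p) = -T/2,
so Gamma^(alpha) = -((1+alpha)/2)*T.
alpha = 0, -(1+alpha)/2 = -0.5.
Gamma = -0.5 * -122.249206 = 61.1246

61.1246


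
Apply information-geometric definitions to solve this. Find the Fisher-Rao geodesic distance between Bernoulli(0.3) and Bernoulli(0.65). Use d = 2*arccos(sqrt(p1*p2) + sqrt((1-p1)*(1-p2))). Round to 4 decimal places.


Geodesic distance on Bernoulli manifold:
d(p1,p2) = 2*arccos(sqrt(p1*p2) + sqrt((1-p1)*(1-p2))).
sqrt(p1*p2) = sqrt(0.3*0.65) = 0.441588.
sqrt((1-p1)*(1-p2)) = sqrt(0.7*0.35) = 0.494975.
arg = 0.441588 + 0.494975 = 0.936563.
d = 2*arccos(0.936563) = 0.7162

0.7162


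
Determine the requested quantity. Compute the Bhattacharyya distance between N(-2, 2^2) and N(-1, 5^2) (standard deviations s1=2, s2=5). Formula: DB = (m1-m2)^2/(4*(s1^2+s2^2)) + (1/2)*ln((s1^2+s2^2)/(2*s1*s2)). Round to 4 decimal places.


Bhattacharyya distance between two Gaussians:
DB = (m1-m2)^2/(4*(s1^2+s2^2)) + (1/2)*ln((s1^2+s2^2)/(2*s1*s2)).
(m1-m2)^2 = (-1)^2 = 1.
s1^2+s2^2 = 4 + 25 = 29.
term1 = 1/116 = 0.008621.
term2 = 0.5*ln(29/20.0) = 0.185782.
DB = 0.008621 + 0.185782 = 0.1944

0.1944


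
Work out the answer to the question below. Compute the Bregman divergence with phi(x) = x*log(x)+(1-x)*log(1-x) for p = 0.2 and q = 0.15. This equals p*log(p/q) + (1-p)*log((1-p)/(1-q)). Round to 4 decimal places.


Bregman divergence with negative entropy generator:
D = p*log(p/q) + (1-p)*log((1-p)/(1-q)).
p = 0.2, q = 0.15.
p*log(p/q) = 0.2*log(0.2/0.15) = 0.057536.
(1-p)*log((1-p)/(1-q)) = 0.8*log(0.8/0.85) = -0.0485.
D = 0.057536 + -0.0485 = 0.0090

0.0090


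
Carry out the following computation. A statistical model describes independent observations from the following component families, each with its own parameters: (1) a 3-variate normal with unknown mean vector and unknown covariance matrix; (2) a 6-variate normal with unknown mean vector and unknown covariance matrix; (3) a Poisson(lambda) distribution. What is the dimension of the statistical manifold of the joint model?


The dimension of a statistical manifold equals the number of free
(independent) real parameters of the model. For a product of independent
blocks the parameter counts add.
- 3-variate normal: 3 (mean) + 3*4/2 = 6 (symmetric covariance) = 9.
- 6-variate normal: 6 (mean) + 6*7/2 = 21 (symmetric covariance) = 27.
- Poisson (lambda): 1.
Total = 9 + 27 + 1 = 37.
Dimension = 37

37


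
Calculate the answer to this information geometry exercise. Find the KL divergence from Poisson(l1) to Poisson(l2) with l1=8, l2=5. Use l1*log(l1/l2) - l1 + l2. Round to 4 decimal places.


KL divergence for Poisson:
KL = l1*log(l1/l2) - l1 + l2.
l1 = 8, l2 = 5.
log(8/5) = 0.470004.
l1*log(l1/l2) = 8 * 0.470004 = 3.760029.
KL = 3.760029 - 8 + 5 = 0.7600

0.7600


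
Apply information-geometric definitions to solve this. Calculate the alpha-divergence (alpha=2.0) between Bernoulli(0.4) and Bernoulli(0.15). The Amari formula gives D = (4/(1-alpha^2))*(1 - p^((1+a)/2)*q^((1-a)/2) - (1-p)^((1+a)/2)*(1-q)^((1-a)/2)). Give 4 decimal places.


Amari alpha-divergence:
D = (4/(1-alpha^2))*(1 - p^((1+a)/2)*q^((1-a)/2) - (1-p)^((1+a)/2)*(1-q)^((1-a)/2)).
alpha = 2.0, p = 0.4, q = 0.15.
e1 = (1+alpha)/2 = 1.5, e2 = (1-alpha)/2 = -0.5.
t1 = p^e1 * q^e2 = 0.4^1.5 * 0.15^-0.5 = 0.653197.
t2 = (1-p)^e1 * (1-q)^e2 = 0.6^1.5 * 0.85^-0.5 = 0.504101.
4/(1-alpha^2) = -1.333333.
D = -1.333333*(1 - 0.653197 - 0.504101) = 0.2097

0.2097
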